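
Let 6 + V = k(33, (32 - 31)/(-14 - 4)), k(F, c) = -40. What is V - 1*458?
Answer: -504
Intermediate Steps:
V = -46 (V = -6 - 40 = -46)
V - 1*458 = -46 - 1*458 = -46 - 458 = -504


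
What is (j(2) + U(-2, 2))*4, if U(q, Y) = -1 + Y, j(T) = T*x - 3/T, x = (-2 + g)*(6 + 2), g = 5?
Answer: 190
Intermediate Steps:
x = 24 (x = (-2 + 5)*(6 + 2) = 3*8 = 24)
j(T) = -3/T + 24*T (j(T) = T*24 - 3/T = 24*T - 3/T = -3/T + 24*T)
(j(2) + U(-2, 2))*4 = ((-3/2 + 24*2) + (-1 + 2))*4 = ((-3*1/2 + 48) + 1)*4 = ((-3/2 + 48) + 1)*4 = (93/2 + 1)*4 = (95/2)*4 = 190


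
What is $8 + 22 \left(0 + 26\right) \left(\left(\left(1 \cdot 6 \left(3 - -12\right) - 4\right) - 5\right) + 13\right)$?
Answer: $53776$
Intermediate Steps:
$8 + 22 \left(0 + 26\right) \left(\left(\left(1 \cdot 6 \left(3 - -12\right) - 4\right) - 5\right) + 13\right) = 8 + 22 \cdot 26 \left(\left(\left(6 \left(3 + 12\right) - 4\right) - 5\right) + 13\right) = 8 + 22 \cdot 26 \left(\left(\left(6 \cdot 15 - 4\right) - 5\right) + 13\right) = 8 + 22 \cdot 26 \left(\left(\left(90 - 4\right) - 5\right) + 13\right) = 8 + 22 \cdot 26 \left(\left(86 - 5\right) + 13\right) = 8 + 22 \cdot 26 \left(81 + 13\right) = 8 + 22 \cdot 26 \cdot 94 = 8 + 22 \cdot 2444 = 8 + 53768 = 53776$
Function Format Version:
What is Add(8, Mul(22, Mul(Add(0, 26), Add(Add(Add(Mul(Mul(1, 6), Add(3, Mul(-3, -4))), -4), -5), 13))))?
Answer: 53776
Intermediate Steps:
Add(8, Mul(22, Mul(Add(0, 26), Add(Add(Add(Mul(Mul(1, 6), Add(3, Mul(-3, -4))), -4), -5), 13)))) = Add(8, Mul(22, Mul(26, Add(Add(Add(Mul(6, Add(3, 12)), -4), -5), 13)))) = Add(8, Mul(22, Mul(26, Add(Add(Add(Mul(6, 15), -4), -5), 13)))) = Add(8, Mul(22, Mul(26, Add(Add(Add(90, -4), -5), 13)))) = Add(8, Mul(22, Mul(26, Add(Add(86, -5), 13)))) = Add(8, Mul(22, Mul(26, Add(81, 13)))) = Add(8, Mul(22, Mul(26, 94))) = Add(8, Mul(22, 2444)) = Add(8, 53768) = 53776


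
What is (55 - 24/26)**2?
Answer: 494209/169 ≈ 2924.3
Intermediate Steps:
(55 - 24/26)**2 = (55 - 24*1/26)**2 = (55 - 12/13)**2 = (703/13)**2 = 494209/169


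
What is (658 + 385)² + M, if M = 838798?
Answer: 1926647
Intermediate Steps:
(658 + 385)² + M = (658 + 385)² + 838798 = 1043² + 838798 = 1087849 + 838798 = 1926647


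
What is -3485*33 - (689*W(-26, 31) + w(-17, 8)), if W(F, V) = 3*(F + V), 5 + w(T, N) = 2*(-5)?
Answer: -125325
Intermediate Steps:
w(T, N) = -15 (w(T, N) = -5 + 2*(-5) = -5 - 10 = -15)
W(F, V) = 3*F + 3*V
-3485*33 - (689*W(-26, 31) + w(-17, 8)) = -3485*33 - (689*(3*(-26) + 3*31) - 15) = -115005 - (689*(-78 + 93) - 15) = -115005 - (689*15 - 15) = -115005 - (10335 - 15) = -115005 - 1*10320 = -115005 - 10320 = -125325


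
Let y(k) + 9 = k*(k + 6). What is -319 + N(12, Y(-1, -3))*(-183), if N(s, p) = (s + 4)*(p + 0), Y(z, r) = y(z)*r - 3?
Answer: -114511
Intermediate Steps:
y(k) = -9 + k*(6 + k) (y(k) = -9 + k*(k + 6) = -9 + k*(6 + k))
Y(z, r) = -3 + r*(-9 + z² + 6*z) (Y(z, r) = (-9 + z² + 6*z)*r - 3 = r*(-9 + z² + 6*z) - 3 = -3 + r*(-9 + z² + 6*z))
N(s, p) = p*(4 + s) (N(s, p) = (4 + s)*p = p*(4 + s))
-319 + N(12, Y(-1, -3))*(-183) = -319 + ((-3 - 3*(-9 + (-1)² + 6*(-1)))*(4 + 12))*(-183) = -319 + ((-3 - 3*(-9 + 1 - 6))*16)*(-183) = -319 + ((-3 - 3*(-14))*16)*(-183) = -319 + ((-3 + 42)*16)*(-183) = -319 + (39*16)*(-183) = -319 + 624*(-183) = -319 - 114192 = -114511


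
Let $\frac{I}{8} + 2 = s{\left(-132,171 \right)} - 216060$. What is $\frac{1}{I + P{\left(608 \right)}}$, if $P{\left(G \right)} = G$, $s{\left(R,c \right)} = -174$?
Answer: $- \frac{1}{1729280} \approx -5.7827 \cdot 10^{-7}$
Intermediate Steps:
$I = -1729888$ ($I = -16 + 8 \left(-174 - 216060\right) = -16 + 8 \left(-216234\right) = -16 - 1729872 = -1729888$)
$\frac{1}{I + P{\left(608 \right)}} = \frac{1}{-1729888 + 608} = \frac{1}{-1729280} = - \frac{1}{1729280}$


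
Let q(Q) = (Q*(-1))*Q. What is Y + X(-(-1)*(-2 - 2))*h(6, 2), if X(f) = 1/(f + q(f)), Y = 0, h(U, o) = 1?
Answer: -1/20 ≈ -0.050000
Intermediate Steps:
q(Q) = -Q**2 (q(Q) = (-Q)*Q = -Q**2)
X(f) = 1/(f - f**2)
Y + X(-(-1)*(-2 - 2))*h(6, 2) = 0 - 1/(((-(-1)*(-2 - 2)))*(-1 - (-1)*(-2 - 2)))*1 = 0 - 1/(((-(-1)*(-4)))*(-1 - (-1)*(-4)))*1 = 0 - 1/(((-1*4))*(-1 - 1*4))*1 = 0 - 1/(-4*(-1 - 4))*1 = 0 - 1*(-1/4)/(-5)*1 = 0 - 1*(-1/4)*(-1/5)*1 = 0 - 1/20*1 = 0 - 1/20 = -1/20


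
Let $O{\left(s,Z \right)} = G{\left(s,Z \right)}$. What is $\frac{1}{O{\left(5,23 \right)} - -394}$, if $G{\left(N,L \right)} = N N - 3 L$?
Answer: $\frac{1}{350} \approx 0.0028571$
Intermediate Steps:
$G{\left(N,L \right)} = N^{2} - 3 L$
$O{\left(s,Z \right)} = s^{2} - 3 Z$
$\frac{1}{O{\left(5,23 \right)} - -394} = \frac{1}{\left(5^{2} - 69\right) - -394} = \frac{1}{\left(25 - 69\right) + \left(-84 + 478\right)} = \frac{1}{-44 + 394} = \frac{1}{350}$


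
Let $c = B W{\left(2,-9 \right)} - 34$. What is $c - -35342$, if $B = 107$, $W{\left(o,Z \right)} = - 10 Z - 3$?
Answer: $44617$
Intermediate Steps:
$W{\left(o,Z \right)} = -3 - 10 Z$
$c = 9275$ ($c = 107 \left(-3 - -90\right) - 34 = 107 \left(-3 + 90\right) - 34 = 107 \cdot 87 - 34 = 9309 - 34 = 9275$)
$c - -35342 = 9275 - -35342 = 9275 + 35342 = 44617$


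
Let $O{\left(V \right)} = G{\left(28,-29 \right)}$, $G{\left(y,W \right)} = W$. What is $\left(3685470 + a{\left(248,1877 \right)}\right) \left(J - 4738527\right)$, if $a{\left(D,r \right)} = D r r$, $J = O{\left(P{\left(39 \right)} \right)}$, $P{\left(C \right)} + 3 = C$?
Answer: $-4157710733288872$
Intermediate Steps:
$P{\left(C \right)} = -3 + C$
$O{\left(V \right)} = -29$
$J = -29$
$a{\left(D,r \right)} = D r^{2}$
$\left(3685470 + a{\left(248,1877 \right)}\right) \left(J - 4738527\right) = \left(3685470 + 248 \cdot 1877^{2}\right) \left(-29 - 4738527\right) = \left(3685470 + 248 \cdot 3523129\right) \left(-4738556\right) = \left(3685470 + 873735992\right) \left(-4738556\right) = 877421462 \left(-4738556\right) = -4157710733288872$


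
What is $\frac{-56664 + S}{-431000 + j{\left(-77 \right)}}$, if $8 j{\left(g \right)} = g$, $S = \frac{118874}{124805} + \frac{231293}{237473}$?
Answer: $\frac{58666906897736}{446259728234445} \approx 0.13146$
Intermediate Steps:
$S = \frac{249327023}{129422785}$ ($S = 118874 \cdot \frac{1}{124805} + 231293 \cdot \frac{1}{237473} = \frac{118874}{124805} + \frac{231293}{237473} = \frac{249327023}{129422785} \approx 1.9265$)
$j{\left(g \right)} = \frac{g}{8}$
$\frac{-56664 + S}{-431000 + j{\left(-77 \right)}} = \frac{-56664 + \frac{249327023}{129422785}}{-431000 + \frac{1}{8} \left(-77\right)} = - \frac{7333363362217}{129422785 \left(-431000 - \frac{77}{8}\right)} = - \frac{7333363362217}{129422785 \left(- \frac{3448077}{8}\right)} = \left(- \frac{7333363362217}{129422785}\right) \left(- \frac{8}{3448077}\right) = \frac{58666906897736}{446259728234445}$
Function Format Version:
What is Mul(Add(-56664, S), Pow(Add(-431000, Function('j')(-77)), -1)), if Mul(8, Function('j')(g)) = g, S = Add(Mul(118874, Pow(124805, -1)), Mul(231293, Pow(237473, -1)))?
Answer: Rational(58666906897736, 446259728234445) ≈ 0.13146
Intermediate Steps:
S = Rational(249327023, 129422785) (S = Add(Mul(118874, Rational(1, 124805)), Mul(231293, Rational(1, 237473))) = Add(Rational(118874, 124805), Rational(231293, 237473)) = Rational(249327023, 129422785) ≈ 1.9265)
Function('j')(g) = Mul(Rational(1, 8), g)
Mul(Add(-56664, S), Pow(Add(-431000, Function('j')(-77)), -1)) = Mul(Add(-56664, Rational(249327023, 129422785)), Pow(Add(-431000, Mul(Rational(1, 8), -77)), -1)) = Mul(Rational(-7333363362217, 129422785), Pow(Add(-431000, Rational(-77, 8)), -1)) = Mul(Rational(-7333363362217, 129422785), Pow(Rational(-3448077, 8), -1)) = Mul(Rational(-7333363362217, 129422785), Rational(-8, 3448077)) = Rational(58666906897736, 446259728234445)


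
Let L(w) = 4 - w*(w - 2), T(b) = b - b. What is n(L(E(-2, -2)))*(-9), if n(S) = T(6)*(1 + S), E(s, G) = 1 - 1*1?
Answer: 0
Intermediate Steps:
E(s, G) = 0 (E(s, G) = 1 - 1 = 0)
T(b) = 0
L(w) = 4 - w*(-2 + w)
n(S) = 0 (n(S) = 0*(1 + S) = 0)
n(L(E(-2, -2)))*(-9) = 0*(-9) = 0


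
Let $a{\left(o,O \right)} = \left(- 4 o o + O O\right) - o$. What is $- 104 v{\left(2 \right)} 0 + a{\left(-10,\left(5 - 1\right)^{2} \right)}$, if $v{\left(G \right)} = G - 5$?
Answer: $-134$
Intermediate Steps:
$v{\left(G \right)} = -5 + G$
$a{\left(o,O \right)} = O^{2} - o - 4 o^{2}$ ($a{\left(o,O \right)} = \left(- 4 o^{2} + O^{2}\right) - o = \left(O^{2} - 4 o^{2}\right) - o = O^{2} - o - 4 o^{2}$)
$- 104 v{\left(2 \right)} 0 + a{\left(-10,\left(5 - 1\right)^{2} \right)} = - 104 \left(-5 + 2\right) 0 - \left(-10 + 400 - \left(5 - 1\right)^{4}\right) = - 104 \left(\left(-3\right) 0\right) + \left(\left(4^{2}\right)^{2} + 10 - 400\right) = \left(-104\right) 0 + \left(16^{2} + 10 - 400\right) = 0 + \left(256 + 10 - 400\right) = 0 - 134 = -134$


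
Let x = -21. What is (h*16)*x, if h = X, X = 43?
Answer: -14448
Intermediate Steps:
h = 43
(h*16)*x = (43*16)*(-21) = 688*(-21) = -14448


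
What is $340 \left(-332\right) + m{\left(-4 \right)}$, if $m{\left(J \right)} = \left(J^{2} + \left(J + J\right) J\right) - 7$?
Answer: $-112839$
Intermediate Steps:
$m{\left(J \right)} = -7 + 3 J^{2}$ ($m{\left(J \right)} = \left(J^{2} + 2 J J\right) - 7 = \left(J^{2} + 2 J^{2}\right) - 7 = 3 J^{2} - 7 = -7 + 3 J^{2}$)
$340 \left(-332\right) + m{\left(-4 \right)} = 340 \left(-332\right) - \left(7 - 3 \left(-4\right)^{2}\right) = -112880 + \left(-7 + 3 \cdot 16\right) = -112880 + \left(-7 + 48\right) = -112880 + 41 = -112839$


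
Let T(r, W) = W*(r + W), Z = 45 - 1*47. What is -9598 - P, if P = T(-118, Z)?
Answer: -9838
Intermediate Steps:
Z = -2 (Z = 45 - 47 = -2)
T(r, W) = W*(W + r)
P = 240 (P = -2*(-2 - 118) = -2*(-120) = 240)
-9598 - P = -9598 - 1*240 = -9598 - 240 = -9838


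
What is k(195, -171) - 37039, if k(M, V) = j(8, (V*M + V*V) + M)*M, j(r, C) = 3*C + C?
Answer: -3086059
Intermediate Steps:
j(r, C) = 4*C
k(M, V) = M*(4*M + 4*V² + 4*M*V) (k(M, V) = (4*((V*M + V*V) + M))*M = (4*((M*V + V²) + M))*M = (4*((V² + M*V) + M))*M = (4*(M + V² + M*V))*M = (4*M + 4*V² + 4*M*V)*M = M*(4*M + 4*V² + 4*M*V))
k(195, -171) - 37039 = 4*195*(195 + (-171)² + 195*(-171)) - 37039 = 4*195*(195 + 29241 - 33345) - 37039 = 4*195*(-3909) - 37039 = -3049020 - 37039 = -3086059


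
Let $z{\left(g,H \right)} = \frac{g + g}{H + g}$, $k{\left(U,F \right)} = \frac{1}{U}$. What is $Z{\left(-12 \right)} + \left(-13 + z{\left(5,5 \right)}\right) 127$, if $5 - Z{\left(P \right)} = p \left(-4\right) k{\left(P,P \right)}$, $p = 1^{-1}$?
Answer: $- \frac{4558}{3} \approx -1519.3$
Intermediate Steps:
$p = 1$
$Z{\left(P \right)} = 5 + \frac{4}{P}$ ($Z{\left(P \right)} = 5 - \frac{1 \left(-4\right)}{P} = 5 - - \frac{4}{P} = 5 + \frac{4}{P}$)
$z{\left(g,H \right)} = \frac{2 g}{H + g}$
$Z{\left(-12 \right)} + \left(-13 + z{\left(5,5 \right)}\right) 127 = \left(5 + \frac{4}{-12}\right) + \left(-13 + 2 \cdot 5 \frac{1}{5 + 5}\right) 127 = \left(5 + 4 \left(- \frac{1}{12}\right)\right) + \left(-13 + 2 \cdot 5 \cdot \frac{1}{10}\right) 127 = \left(5 - \frac{1}{3}\right) + \left(-13 + 2 \cdot 5 \cdot \frac{1}{10}\right) 127 = \frac{14}{3} + \left(-13 + 1\right) 127 = \frac{14}{3} - 1524 = - \frac{4558}{3}$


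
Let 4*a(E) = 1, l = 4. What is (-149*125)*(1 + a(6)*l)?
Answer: -37250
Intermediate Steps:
a(E) = 1/4 (a(E) = (1/4)*1 = 1/4)
(-149*125)*(1 + a(6)*l) = (-149*125)*(1 + (1/4)*4) = -18625*(1 + 1) = -18625*2 = -37250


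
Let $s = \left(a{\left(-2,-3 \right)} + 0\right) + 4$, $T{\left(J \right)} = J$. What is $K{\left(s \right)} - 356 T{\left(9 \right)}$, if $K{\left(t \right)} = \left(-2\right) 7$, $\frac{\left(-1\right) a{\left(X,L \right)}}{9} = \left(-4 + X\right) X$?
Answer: $-3218$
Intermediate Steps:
$a{\left(X,L \right)} = - 9 X \left(-4 + X\right)$ ($a{\left(X,L \right)} = - 9 \left(-4 + X\right) X = - 9 X \left(-4 + X\right)$)
$s = -104$ ($s = \left(9 \left(-2\right) \left(4 - -2\right) + 0\right) + 4 = \left(9 \left(-2\right) \left(4 + 2\right) + 0\right) + 4 = \left(9 \left(-2\right) 6 + 0\right) + 4 = \left(-108 + 0\right) + 4 = -108 + 4 = -104$)
$K{\left(t \right)} = -14$
$K{\left(s \right)} - 356 T{\left(9 \right)} = -14 - 3204 = -3218$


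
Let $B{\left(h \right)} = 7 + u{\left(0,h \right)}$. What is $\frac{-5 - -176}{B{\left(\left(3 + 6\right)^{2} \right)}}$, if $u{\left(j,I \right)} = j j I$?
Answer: $\frac{171}{7} \approx 24.429$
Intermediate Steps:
$u{\left(j,I \right)} = I j^{2}$ ($u{\left(j,I \right)} = j^{2} I = I j^{2}$)
$B{\left(h \right)} = 7$ ($B{\left(h \right)} = 7 + h 0^{2} = 7 + h 0 = 7 + 0 = 7$)
$\frac{-5 - -176}{B{\left(\left(3 + 6\right)^{2} \right)}} = \frac{-5 - -176}{7} = \left(-5 + 176\right) \frac{1}{7} = 171 \cdot \frac{1}{7} = \frac{171}{7}$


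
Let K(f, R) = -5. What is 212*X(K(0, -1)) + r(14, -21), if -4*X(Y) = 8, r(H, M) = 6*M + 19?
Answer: -531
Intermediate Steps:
r(H, M) = 19 + 6*M
X(Y) = -2 (X(Y) = -1/4*8 = -2)
212*X(K(0, -1)) + r(14, -21) = 212*(-2) + (19 + 6*(-21)) = -424 + (19 - 126) = -424 - 107 = -531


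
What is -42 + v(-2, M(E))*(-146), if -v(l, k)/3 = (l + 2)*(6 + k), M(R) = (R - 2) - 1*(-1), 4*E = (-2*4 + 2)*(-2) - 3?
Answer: -42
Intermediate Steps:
E = 9/4 (E = ((-2*4 + 2)*(-2) - 3)/4 = ((-8 + 2)*(-2) - 3)/4 = (-6*(-2) - 3)/4 = (12 - 3)/4 = (¼)*9 = 9/4 ≈ 2.2500)
M(R) = -1 + R (M(R) = (-2 + R) + 1 = -1 + R)
v(l, k) = -3*(2 + l)*(6 + k) (v(l, k) = -3*(l + 2)*(6 + k) = -3*(2 + l)*(6 + k))
-42 + v(-2, M(E))*(-146) = -42 + (-36 - 18*(-2) - 6*(-1 + 9/4) - 3*(-1 + 9/4)*(-2))*(-146) = -42 + (-36 + 36 - 6*5/4 - 3*5/4*(-2))*(-146) = -42 + (-36 + 36 - 15/2 + 15/2)*(-146) = -42 + 0*(-146) = -42 + 0 = -42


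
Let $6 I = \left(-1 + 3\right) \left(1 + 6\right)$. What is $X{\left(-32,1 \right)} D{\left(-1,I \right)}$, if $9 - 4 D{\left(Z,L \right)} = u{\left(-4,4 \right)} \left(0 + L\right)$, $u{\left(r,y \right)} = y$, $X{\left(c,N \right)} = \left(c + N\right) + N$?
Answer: $\frac{5}{2} \approx 2.5$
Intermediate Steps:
$I = \frac{7}{3}$ ($I = \frac{\left(-1 + 3\right) \left(1 + 6\right)}{6} = \frac{2 \cdot 7}{6} = \frac{1}{6} \cdot 14 = \frac{7}{3} \approx 2.3333$)
$X{\left(c,N \right)} = c + 2 N$ ($X{\left(c,N \right)} = \left(N + c\right) + N = c + 2 N$)
$D{\left(Z,L \right)} = \frac{9}{4} - L$ ($D{\left(Z,L \right)} = \frac{9}{4} - \frac{4 \left(0 + L\right)}{4} = \frac{9}{4} - \frac{4 L}{4} = \frac{9}{4} - L$)
$X{\left(-32,1 \right)} D{\left(-1,I \right)} = \left(-32 + 2 \cdot 1\right) \left(\frac{9}{4} - \frac{7}{3}\right) = \left(-32 + 2\right) \left(\frac{9}{4} - \frac{7}{3}\right) = \left(-30\right) \left(- \frac{1}{12}\right) = \frac{5}{2}$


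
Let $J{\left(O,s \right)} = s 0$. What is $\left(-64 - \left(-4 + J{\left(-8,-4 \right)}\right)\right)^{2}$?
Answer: $3600$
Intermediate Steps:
$J{\left(O,s \right)} = 0$
$\left(-64 - \left(-4 + J{\left(-8,-4 \right)}\right)\right)^{2} = \left(-64 + \left(4 - 0\right)\right)^{2} = \left(-64 + \left(4 + 0\right)\right)^{2} = \left(-64 + 4\right)^{2} = \left(-60\right)^{2} = 3600$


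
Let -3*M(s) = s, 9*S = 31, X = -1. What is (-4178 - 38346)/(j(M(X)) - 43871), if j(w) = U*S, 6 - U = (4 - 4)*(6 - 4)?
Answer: 127572/131551 ≈ 0.96975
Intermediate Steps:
S = 31/9 (S = (⅑)*31 = 31/9 ≈ 3.4444)
U = 6 (U = 6 - (4 - 4)*(6 - 4) = 6 - 0*2 = 6 - 1*0 = 6 + 0 = 6)
M(s) = -s/3
j(w) = 62/3 (j(w) = 6*(31/9) = 62/3)
(-4178 - 38346)/(j(M(X)) - 43871) = (-4178 - 38346)/(62/3 - 43871) = -42524/(-131551/3) = -42524*(-3/131551) = 127572/131551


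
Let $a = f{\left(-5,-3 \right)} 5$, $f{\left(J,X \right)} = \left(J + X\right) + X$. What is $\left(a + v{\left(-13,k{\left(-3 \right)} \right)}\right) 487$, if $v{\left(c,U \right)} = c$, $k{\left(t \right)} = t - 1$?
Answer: $-33116$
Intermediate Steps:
$k{\left(t \right)} = -1 + t$ ($k{\left(t \right)} = t - 1 = -1 + t$)
$f{\left(J,X \right)} = J + 2 X$
$a = -55$ ($a = \left(-5 + 2 \left(-3\right)\right) 5 = \left(-5 - 6\right) 5 = \left(-11\right) 5 = -55$)
$\left(a + v{\left(-13,k{\left(-3 \right)} \right)}\right) 487 = \left(-55 - 13\right) 487 = \left(-68\right) 487 = -33116$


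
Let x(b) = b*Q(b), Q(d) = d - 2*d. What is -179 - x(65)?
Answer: 4046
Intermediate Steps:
Q(d) = -d
x(b) = -b² (x(b) = b*(-b) = -b²)
-179 - x(65) = -179 - (-1)*65² = -179 - (-1)*4225 = -179 - 1*(-4225) = -179 + 4225 = 4046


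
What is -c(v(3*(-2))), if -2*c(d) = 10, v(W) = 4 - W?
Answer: 5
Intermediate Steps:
c(d) = -5 (c(d) = -1/2*10 = -5)
-c(v(3*(-2))) = -1*(-5) = 5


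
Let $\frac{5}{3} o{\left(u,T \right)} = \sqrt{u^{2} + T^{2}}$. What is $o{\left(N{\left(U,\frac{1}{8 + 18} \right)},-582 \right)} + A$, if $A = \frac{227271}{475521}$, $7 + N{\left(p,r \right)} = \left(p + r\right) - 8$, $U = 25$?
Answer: $\frac{75757}{158507} + \frac{9 \sqrt{25449505}}{130} \approx 349.73$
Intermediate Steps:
$N{\left(p,r \right)} = -15 + p + r$ ($N{\left(p,r \right)} = -7 - \left(8 - p - r\right) = -7 + \left(-8 + p + r\right) = -15 + p + r$)
$o{\left(u,T \right)} = \frac{3 \sqrt{T^{2} + u^{2}}}{5}$ ($o{\left(u,T \right)} = \frac{3 \sqrt{u^{2} + T^{2}}}{5} = \frac{3 \sqrt{T^{2} + u^{2}}}{5}$)
$A = \frac{75757}{158507}$ ($A = 227271 \cdot \frac{1}{475521} = \frac{75757}{158507} \approx 0.47794$)
$o{\left(N{\left(U,\frac{1}{8 + 18} \right)},-582 \right)} + A = \frac{3 \sqrt{\left(-582\right)^{2} + \left(-15 + 25 + \frac{1}{8 + 18}\right)^{2}}}{5} + \frac{75757}{158507} = \frac{3 \sqrt{338724 + \left(-15 + 25 + \frac{1}{26}\right)^{2}}}{5} + \frac{75757}{158507} = \frac{3 \sqrt{338724 + \left(\frac{261}{26}\right)^{2}}}{5} + \frac{75757}{158507} = \frac{3 \sqrt{338724 + \frac{68121}{676}}}{5} + \frac{75757}{158507} = \frac{3 \sqrt{\frac{229045545}{676}}}{5} + \frac{75757}{158507} = \frac{3 \frac{3 \sqrt{25449505}}{26}}{5} + \frac{75757}{158507} = \frac{9 \sqrt{25449505}}{130} + \frac{75757}{158507} = \frac{75757}{158507} + \frac{9 \sqrt{25449505}}{130}$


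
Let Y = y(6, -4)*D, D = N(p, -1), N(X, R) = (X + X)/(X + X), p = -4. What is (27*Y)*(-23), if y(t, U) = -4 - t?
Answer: 6210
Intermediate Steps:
N(X, R) = 1 (N(X, R) = (2*X)/((2*X)) = (2*X)*(1/(2*X)) = 1)
D = 1
Y = -10 (Y = (-4 - 1*6)*1 = (-4 - 6)*1 = -10*1 = -10)
(27*Y)*(-23) = (27*(-10))*(-23) = -270*(-23) = 6210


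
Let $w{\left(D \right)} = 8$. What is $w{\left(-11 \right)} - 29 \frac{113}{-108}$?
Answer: $\frac{4141}{108} \approx 38.343$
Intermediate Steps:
$w{\left(-11 \right)} - 29 \frac{113}{-108} = 8 - 29 \frac{113}{-108} = 8 - 29 \cdot 113 \left(- \frac{1}{108}\right) = 8 - - \frac{3277}{108} = 8 + \frac{3277}{108} = \frac{4141}{108}$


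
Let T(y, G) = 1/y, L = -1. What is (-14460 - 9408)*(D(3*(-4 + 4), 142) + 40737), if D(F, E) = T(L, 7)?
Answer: -972286848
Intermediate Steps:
D(F, E) = -1 (D(F, E) = 1/(-1) = -1)
(-14460 - 9408)*(D(3*(-4 + 4), 142) + 40737) = (-14460 - 9408)*(-1 + 40737) = -23868*40736 = -972286848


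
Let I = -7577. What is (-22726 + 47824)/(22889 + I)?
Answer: 4183/2552 ≈ 1.6391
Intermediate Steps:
(-22726 + 47824)/(22889 + I) = (-22726 + 47824)/(22889 - 7577) = 25098/15312 = 25098*(1/15312) = 4183/2552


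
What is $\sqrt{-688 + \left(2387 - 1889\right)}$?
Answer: $i \sqrt{190} \approx 13.784 i$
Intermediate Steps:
$\sqrt{-688 + \left(2387 - 1889\right)} = \sqrt{-688 + 498} = \sqrt{-190} = i \sqrt{190}$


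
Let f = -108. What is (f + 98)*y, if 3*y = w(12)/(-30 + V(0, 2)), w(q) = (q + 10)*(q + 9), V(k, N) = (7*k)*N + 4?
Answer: 770/13 ≈ 59.231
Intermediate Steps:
V(k, N) = 4 + 7*N*k (V(k, N) = 7*N*k + 4 = 4 + 7*N*k)
w(q) = (9 + q)*(10 + q) (w(q) = (10 + q)*(9 + q) = (9 + q)*(10 + q))
y = -77/13 (y = ((90 + 12**2 + 19*12)/(-30 + (4 + 7*2*0)))/3 = ((90 + 144 + 228)/(-30 + (4 + 0)))/3 = (462/(-30 + 4))/3 = (462/(-26))/3 = (462*(-1/26))/3 = (1/3)*(-231/13) = -77/13 ≈ -5.9231)
(f + 98)*y = (-108 + 98)*(-77/13) = -10*(-77/13) = 770/13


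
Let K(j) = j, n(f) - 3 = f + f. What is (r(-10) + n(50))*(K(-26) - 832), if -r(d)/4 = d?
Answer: -122694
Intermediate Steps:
r(d) = -4*d
n(f) = 3 + 2*f (n(f) = 3 + (f + f) = 3 + 2*f)
(r(-10) + n(50))*(K(-26) - 832) = (-4*(-10) + (3 + 2*50))*(-26 - 832) = (40 + (3 + 100))*(-858) = (40 + 103)*(-858) = 143*(-858) = -122694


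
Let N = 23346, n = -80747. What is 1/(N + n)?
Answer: -1/57401 ≈ -1.7421e-5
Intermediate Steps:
1/(N + n) = 1/(23346 - 80747) = 1/(-57401) = -1/57401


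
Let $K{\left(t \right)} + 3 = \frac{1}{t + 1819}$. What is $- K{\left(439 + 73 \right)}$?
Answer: $\frac{6992}{2331} \approx 2.9996$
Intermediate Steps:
$K{\left(t \right)} = -3 + \frac{1}{1819 + t}$ ($K{\left(t \right)} = -3 + \frac{1}{t + 1819} = -3 + \frac{1}{1819 + t}$)
$- K{\left(439 + 73 \right)} = - \frac{-5456 - 3 \left(439 + 73\right)}{1819 + \left(439 + 73\right)} = - \frac{-5456 - 1536}{1819 + 512} = - \frac{-5456 - 1536}{2331} = - \frac{-6992}{2331} = \left(-1\right) \left(- \frac{6992}{2331}\right) = \frac{6992}{2331}$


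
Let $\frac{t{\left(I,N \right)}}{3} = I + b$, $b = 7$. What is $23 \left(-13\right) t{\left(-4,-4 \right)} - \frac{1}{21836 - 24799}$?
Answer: $- \frac{7973432}{2963} \approx -2691.0$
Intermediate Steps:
$t{\left(I,N \right)} = 21 + 3 I$ ($t{\left(I,N \right)} = 3 \left(I + 7\right) = 3 \left(7 + I\right) = 21 + 3 I$)
$23 \left(-13\right) t{\left(-4,-4 \right)} - \frac{1}{21836 - 24799} = 23 \left(-13\right) \left(21 + 3 \left(-4\right)\right) - \frac{1}{21836 - 24799} = - 299 \left(21 - 12\right) - \frac{1}{-2963} = \left(-299\right) 9 - - \frac{1}{2963} = -2691 + \frac{1}{2963} = - \frac{7973432}{2963}$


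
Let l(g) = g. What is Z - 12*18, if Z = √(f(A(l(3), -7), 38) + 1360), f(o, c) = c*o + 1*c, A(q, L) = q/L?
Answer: -216 + 2*√16926/7 ≈ -178.83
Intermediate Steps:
f(o, c) = c + c*o (f(o, c) = c*o + c = c + c*o)
Z = 2*√16926/7 (Z = √(38*(1 + 3/(-7)) + 1360) = √(38*(1 + 3*(-⅐)) + 1360) = √(38*(1 - 3/7) + 1360) = √(38*(4/7) + 1360) = √(152/7 + 1360) = √(9672/7) = 2*√16926/7 ≈ 37.171)
Z - 12*18 = 2*√16926/7 - 12*18 = 2*√16926/7 - 216 = -216 + 2*√16926/7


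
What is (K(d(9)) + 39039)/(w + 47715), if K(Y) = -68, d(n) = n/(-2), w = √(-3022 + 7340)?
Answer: 1859501265/2276716907 - 38971*√4318/2276716907 ≈ 0.81562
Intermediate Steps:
w = √4318 ≈ 65.711
d(n) = -n/2 (d(n) = n*(-½) = -n/2)
(K(d(9)) + 39039)/(w + 47715) = (-68 + 39039)/(√4318 + 47715) = 38971/(47715 + √4318)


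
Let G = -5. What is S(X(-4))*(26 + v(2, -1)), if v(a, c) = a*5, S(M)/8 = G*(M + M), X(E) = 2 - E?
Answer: -17280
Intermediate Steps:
S(M) = -80*M (S(M) = 8*(-5*(M + M)) = 8*(-10*M) = -80*M)
v(a, c) = 5*a
S(X(-4))*(26 + v(2, -1)) = (-80*(2 - 1*(-4)))*(26 + 5*2) = (-80*(2 + 4))*(26 + 10) = -80*6*36 = -480*36 = -17280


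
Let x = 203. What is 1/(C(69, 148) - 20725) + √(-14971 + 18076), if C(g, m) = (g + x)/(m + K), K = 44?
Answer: -12/248683 + 3*√345 ≈ 55.722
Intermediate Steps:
C(g, m) = (203 + g)/(44 + m) (C(g, m) = (g + 203)/(m + 44) = (203 + g)/(44 + m))
1/(C(69, 148) - 20725) + √(-14971 + 18076) = 1/((203 + 69)/(44 + 148) - 20725) + √(-14971 + 18076) = 1/(272/192 - 20725) + √3105 = 1/((1/192)*272 - 20725) + 3*√345 = 1/(17/12 - 20725) + 3*√345 = 1/(-248683/12) + 3*√345 = -12/248683 + 3*√345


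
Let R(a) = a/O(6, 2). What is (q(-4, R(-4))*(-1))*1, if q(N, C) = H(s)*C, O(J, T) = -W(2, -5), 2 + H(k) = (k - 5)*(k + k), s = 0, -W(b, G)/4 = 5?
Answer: -⅖ ≈ -0.40000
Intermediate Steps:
W(b, G) = -20 (W(b, G) = -4*5 = -20)
H(k) = -2 + 2*k*(-5 + k) (H(k) = -2 + (k - 5)*(k + k) = -2 + (-5 + k)*(2*k) = -2 + 2*k*(-5 + k))
O(J, T) = 20 (O(J, T) = -1*(-20) = 20)
R(a) = a/20
q(N, C) = -2*C (q(N, C) = (-2 - 10*0 + 2*0²)*C = (-2 + 0 + 2*0)*C = (-2 + 0 + 0)*C = -2*C)
(q(-4, R(-4))*(-1))*1 = (-(-4)/10*(-1))*1 = (-2*(-⅕)*(-1))*1 = ((⅖)*(-1))*1 = -⅖*1 = -⅖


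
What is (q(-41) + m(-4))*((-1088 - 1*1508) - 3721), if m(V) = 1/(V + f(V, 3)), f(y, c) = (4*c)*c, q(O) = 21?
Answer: -4251341/32 ≈ -1.3285e+5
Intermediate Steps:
f(y, c) = 4*c²
m(V) = 1/(36 + V) (m(V) = 1/(V + 4*3²) = 1/(V + 4*9) = 1/(V + 36) = 1/(36 + V))
(q(-41) + m(-4))*((-1088 - 1*1508) - 3721) = (21 + 1/(36 - 4))*((-1088 - 1*1508) - 3721) = (21 + 1/32)*((-1088 - 1508) - 3721) = (21 + 1/32)*(-2596 - 3721) = (673/32)*(-6317) = -4251341/32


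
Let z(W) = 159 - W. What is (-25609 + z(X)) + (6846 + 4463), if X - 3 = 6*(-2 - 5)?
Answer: -14102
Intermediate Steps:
X = -39 (X = 3 + 6*(-2 - 5) = 3 + 6*(-7) = 3 - 42 = -39)
(-25609 + z(X)) + (6846 + 4463) = (-25609 + (159 - 1*(-39))) + (6846 + 4463) = (-25609 + (159 + 39)) + 11309 = (-25609 + 198) + 11309 = -25411 + 11309 = -14102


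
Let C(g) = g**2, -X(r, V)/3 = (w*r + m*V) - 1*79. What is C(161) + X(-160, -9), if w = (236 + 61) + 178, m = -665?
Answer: 236203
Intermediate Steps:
w = 475 (w = 297 + 178 = 475)
X(r, V) = 237 - 1425*r + 1995*V (X(r, V) = -3*((475*r - 665*V) - 1*79) = -3*((-665*V + 475*r) - 79) = -3*(-79 - 665*V + 475*r) = 237 - 1425*r + 1995*V)
C(161) + X(-160, -9) = 161**2 + (237 - 1425*(-160) + 1995*(-9)) = 25921 + (237 + 228000 - 17955) = 25921 + 210282 = 236203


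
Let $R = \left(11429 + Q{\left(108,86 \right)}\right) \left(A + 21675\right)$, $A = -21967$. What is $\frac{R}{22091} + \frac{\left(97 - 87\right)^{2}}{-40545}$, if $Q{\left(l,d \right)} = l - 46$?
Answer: $- \frac{27209153368}{179135919} \approx -151.89$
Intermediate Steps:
$Q{\left(l,d \right)} = -46 + l$ ($Q{\left(l,d \right)} = l - 46 = -46 + l$)
$R = -3355372$ ($R = \left(11429 + \left(-46 + 108\right)\right) \left(-21967 + 21675\right) = \left(11429 + 62\right) \left(-292\right) = 11491 \left(-292\right) = -3355372$)
$\frac{R}{22091} + \frac{\left(97 - 87\right)^{2}}{-40545} = - \frac{3355372}{22091} + \frac{\left(97 - 87\right)^{2}}{-40545} = \left(-3355372\right) \frac{1}{22091} + 10^{2} \left(- \frac{1}{40545}\right) = - \frac{3355372}{22091} + 100 \left(- \frac{1}{40545}\right) = - \frac{3355372}{22091} - \frac{20}{8109} = - \frac{27209153368}{179135919}$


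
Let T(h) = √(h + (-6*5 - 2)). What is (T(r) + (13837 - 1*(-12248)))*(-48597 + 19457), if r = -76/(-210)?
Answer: -760116900 - 5828*I*√348810/21 ≈ -7.6012e+8 - 1.6391e+5*I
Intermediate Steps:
r = 38/105 (r = -76*(-1/210) = 38/105 ≈ 0.36190)
T(h) = √(-32 + h) (T(h) = √(h + (-30 - 2)) = √(h - 32) = √(-32 + h))
(T(r) + (13837 - 1*(-12248)))*(-48597 + 19457) = (√(-32 + 38/105) + (13837 - 1*(-12248)))*(-48597 + 19457) = (√(-3322/105) + (13837 + 12248))*(-29140) = (I*√348810/105 + 26085)*(-29140) = (26085 + I*√348810/105)*(-29140) = -760116900 - 5828*I*√348810/21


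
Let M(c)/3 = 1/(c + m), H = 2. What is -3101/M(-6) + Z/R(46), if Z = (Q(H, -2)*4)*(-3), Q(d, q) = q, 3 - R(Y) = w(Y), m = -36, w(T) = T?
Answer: 1866778/43 ≈ 43413.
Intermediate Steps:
R(Y) = 3 - Y
M(c) = 3/(-36 + c) (M(c) = 3/(c - 36) = 3/(-36 + c))
Z = 24 (Z = -2*4*(-3) = -8*(-3) = 24)
-3101/M(-6) + Z/R(46) = -3101/(3/(-36 - 6)) + 24/(3 - 1*46) = -3101/(3/(-42)) + 24/(3 - 46) = -3101/(3*(-1/42)) + 24/(-43) = -3101/(-1/14) + 24*(-1/43) = -3101*(-14) - 24/43 = 43414 - 24/43 = 1866778/43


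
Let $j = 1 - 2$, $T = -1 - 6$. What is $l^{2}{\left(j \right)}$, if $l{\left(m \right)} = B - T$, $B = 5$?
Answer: $144$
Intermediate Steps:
$T = -7$ ($T = -1 - 6 = -7$)
$j = -1$
$l{\left(m \right)} = 12$ ($l{\left(m \right)} = 5 - -7 = 5 + 7 = 12$)
$l^{2}{\left(j \right)} = 12^{2} = 144$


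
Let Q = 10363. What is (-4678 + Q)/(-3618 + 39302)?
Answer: 5685/35684 ≈ 0.15932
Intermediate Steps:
(-4678 + Q)/(-3618 + 39302) = (-4678 + 10363)/(-3618 + 39302) = 5685/35684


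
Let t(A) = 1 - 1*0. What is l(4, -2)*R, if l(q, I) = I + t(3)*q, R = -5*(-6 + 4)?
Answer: 20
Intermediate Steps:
t(A) = 1 (t(A) = 1 + 0 = 1)
R = 10 (R = -5*(-2) = 10)
l(q, I) = I + q (l(q, I) = I + 1*q = I + q)
l(4, -2)*R = (-2 + 4)*10 = 2*10 = 20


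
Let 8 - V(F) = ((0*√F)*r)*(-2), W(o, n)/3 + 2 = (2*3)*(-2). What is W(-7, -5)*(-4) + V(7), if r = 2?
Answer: 176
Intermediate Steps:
W(o, n) = -42 (W(o, n) = -6 + 3*((2*3)*(-2)) = -6 + 3*(6*(-2)) = -6 + 3*(-12) = -6 - 36 = -42)
V(F) = 8 (V(F) = 8 - (0*√F)*2*(-2) = 8 - 0*2*(-2) = 8 - 0*(-2) = 8 - 1*0 = 8 + 0 = 8)
W(-7, -5)*(-4) + V(7) = -42*(-4) + 8 = 168 + 8 = 176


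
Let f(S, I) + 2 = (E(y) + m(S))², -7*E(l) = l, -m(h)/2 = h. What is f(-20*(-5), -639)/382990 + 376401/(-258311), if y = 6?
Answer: -3276559980496/2423797982305 ≈ -1.3518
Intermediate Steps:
m(h) = -2*h
E(l) = -l/7
f(S, I) = -2 + (-6/7 - 2*S)² (f(S, I) = -2 + (-⅐*6 - 2*S)² = -2 + (-6/7 - 2*S)²)
f(-20*(-5), -639)/382990 + 376401/(-258311) = (-2 + 4*(3 + 7*(-20*(-5)))²/49)/382990 + 376401/(-258311) = (-2 + 4*(3 + 7*100)²/49)*(1/382990) + 376401*(-1/258311) = (-2 + 4*(3 + 700)²/49)*(1/382990) - 376401/258311 = (-2 + (4/49)*703²)*(1/382990) - 376401/258311 = (-2 + (4/49)*494209)*(1/382990) - 376401/258311 = (-2 + 1976836/49)*(1/382990) - 376401/258311 = (1976738/49)*(1/382990) - 376401/258311 = 988369/9383255 - 376401/258311 = -3276559980496/2423797982305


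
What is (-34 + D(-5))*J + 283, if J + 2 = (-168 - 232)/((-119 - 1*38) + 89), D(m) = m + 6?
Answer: 2633/17 ≈ 154.88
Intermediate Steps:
D(m) = 6 + m
J = 66/17 (J = -2 + (-168 - 232)/((-119 - 1*38) + 89) = -2 - 400/((-119 - 38) + 89) = -2 - 400/(-157 + 89) = -2 - 400/(-68) = -2 - 400*(-1/68) = -2 + 100/17 = 66/17 ≈ 3.8824)
(-34 + D(-5))*J + 283 = (-34 + (6 - 5))*(66/17) + 283 = (-34 + 1)*(66/17) + 283 = -33*66/17 + 283 = -2178/17 + 283 = 2633/17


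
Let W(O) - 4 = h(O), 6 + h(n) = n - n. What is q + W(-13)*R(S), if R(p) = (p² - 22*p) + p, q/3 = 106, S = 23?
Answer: 226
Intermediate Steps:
h(n) = -6 (h(n) = -6 + (n - n) = -6 + 0 = -6)
q = 318 (q = 3*106 = 318)
R(p) = p² - 21*p
W(O) = -2 (W(O) = 4 - 6 = -2)
q + W(-13)*R(S) = 318 - 46*(-21 + 23) = 318 - 46*2 = 318 - 2*46 = 318 - 92 = 226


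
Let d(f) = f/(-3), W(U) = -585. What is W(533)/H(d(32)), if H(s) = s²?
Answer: -5265/1024 ≈ -5.1416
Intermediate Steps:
d(f) = -f/3
W(533)/H(d(32)) = -585/((-⅓*32)²) = -585/((-32/3)²) = -585/1024/9 = -585*9/1024 = -5265/1024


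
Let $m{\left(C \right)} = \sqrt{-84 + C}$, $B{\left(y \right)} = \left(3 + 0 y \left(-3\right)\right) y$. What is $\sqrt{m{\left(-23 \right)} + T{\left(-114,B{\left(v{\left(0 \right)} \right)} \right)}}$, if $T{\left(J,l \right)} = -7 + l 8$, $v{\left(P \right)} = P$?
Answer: $\sqrt{-7 + i \sqrt{107}} \approx 1.6568 + 3.1217 i$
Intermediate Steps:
$B{\left(y \right)} = 3 y$ ($B{\left(y \right)} = \left(3 + 0 \left(-3\right)\right) y = \left(3 + 0\right) y = 3 y$)
$T{\left(J,l \right)} = -7 + 8 l$
$\sqrt{m{\left(-23 \right)} + T{\left(-114,B{\left(v{\left(0 \right)} \right)} \right)}} = \sqrt{\sqrt{-84 - 23} - \left(7 - 8 \cdot 3 \cdot 0\right)} = \sqrt{\sqrt{-107} + \left(-7 + 8 \cdot 0\right)} = \sqrt{i \sqrt{107} + \left(-7 + 0\right)} = \sqrt{i \sqrt{107} - 7} = \sqrt{-7 + i \sqrt{107}}$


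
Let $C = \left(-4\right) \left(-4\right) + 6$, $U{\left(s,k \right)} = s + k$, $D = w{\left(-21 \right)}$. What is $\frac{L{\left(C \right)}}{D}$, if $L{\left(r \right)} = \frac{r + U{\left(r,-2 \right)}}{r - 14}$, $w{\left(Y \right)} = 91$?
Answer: $\frac{3}{52} \approx 0.057692$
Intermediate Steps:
$D = 91$
$U{\left(s,k \right)} = k + s$
$C = 22$ ($C = 16 + 6 = 22$)
$L{\left(r \right)} = \frac{-2 + 2 r}{-14 + r}$ ($L{\left(r \right)} = \frac{r + \left(-2 + r\right)}{r - 14} = \frac{-2 + 2 r}{-14 + r}$)
$\frac{L{\left(C \right)}}{D} = \frac{2 \frac{1}{-14 + 22} \left(-1 + 22\right)}{91} = 2 \cdot \frac{1}{8} \cdot 21 \cdot \frac{1}{91} = \frac{21}{4} \cdot \frac{1}{91} = \frac{3}{52}$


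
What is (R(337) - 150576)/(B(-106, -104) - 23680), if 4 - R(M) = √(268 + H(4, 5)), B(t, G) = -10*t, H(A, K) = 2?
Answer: 37643/5655 + √30/7540 ≈ 6.6573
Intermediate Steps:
R(M) = 4 - 3*√30 (R(M) = 4 - √(268 + 2) = 4 - √270 = 4 - 3*√30)
(R(337) - 150576)/(B(-106, -104) - 23680) = ((4 - 3*√30) - 150576)/(-10*(-106) - 23680) = (-150572 - 3*√30)/(1060 - 23680) = (-150572 - 3*√30)/(-22620) = (-150572 - 3*√30)*(-1/22620) = 37643/5655 + √30/7540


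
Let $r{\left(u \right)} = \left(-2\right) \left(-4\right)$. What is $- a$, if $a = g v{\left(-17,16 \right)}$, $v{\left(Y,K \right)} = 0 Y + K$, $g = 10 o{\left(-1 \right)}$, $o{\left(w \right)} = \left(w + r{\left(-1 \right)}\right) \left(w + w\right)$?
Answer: $2240$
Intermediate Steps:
$r{\left(u \right)} = 8$
$o{\left(w \right)} = 2 w \left(8 + w\right)$ ($o{\left(w \right)} = \left(w + 8\right) \left(w + w\right) = \left(8 + w\right) 2 w = 2 w \left(8 + w\right)$)
$g = -140$ ($g = 10 \cdot 2 \left(-1\right) \left(8 - 1\right) = 10 \cdot 2 \left(-1\right) 7 = 10 \left(-14\right) = -140$)
$v{\left(Y,K \right)} = K$ ($v{\left(Y,K \right)} = 0 + K = K$)
$a = -2240$ ($a = \left(-140\right) 16 = -2240$)
$- a = \left(-1\right) \left(-2240\right) = 2240$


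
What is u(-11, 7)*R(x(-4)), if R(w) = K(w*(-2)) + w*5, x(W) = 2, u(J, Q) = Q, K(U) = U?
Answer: 42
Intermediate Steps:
R(w) = 3*w (R(w) = w*(-2) + w*5 = -2*w + 5*w = 3*w)
u(-11, 7)*R(x(-4)) = 7*(3*2) = 7*6 = 42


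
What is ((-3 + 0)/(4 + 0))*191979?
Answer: -575937/4 ≈ -1.4398e+5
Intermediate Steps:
((-3 + 0)/(4 + 0))*191979 = -3/4*191979 = -575937/4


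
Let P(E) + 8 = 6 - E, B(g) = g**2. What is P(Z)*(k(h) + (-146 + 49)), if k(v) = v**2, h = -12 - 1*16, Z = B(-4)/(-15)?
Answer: -3206/5 ≈ -641.20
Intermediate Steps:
Z = -16/15 (Z = (-4)**2/(-15) = 16*(-1/15) = -16/15 ≈ -1.0667)
P(E) = -2 - E (P(E) = -8 + (6 - E) = -2 - E)
h = -28 (h = -12 - 16 = -28)
P(Z)*(k(h) + (-146 + 49)) = (-2 - 1*(-16/15))*((-28)**2 + (-146 + 49)) = (-2 + 16/15)*(784 - 97) = -14/15*687 = -3206/5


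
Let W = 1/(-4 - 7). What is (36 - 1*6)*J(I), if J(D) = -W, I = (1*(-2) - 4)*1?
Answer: 30/11 ≈ 2.7273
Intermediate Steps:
I = -6 (I = (-2 - 4)*1 = -6*1 = -6)
W = -1/11 (W = 1/(-11) = -1/11 ≈ -0.090909)
J(D) = 1/11 (J(D) = -1*(-1/11) = 1/11)
(36 - 1*6)*J(I) = (36 - 1*6)*(1/11) = (36 - 6)*(1/11) = 30*(1/11) = 30/11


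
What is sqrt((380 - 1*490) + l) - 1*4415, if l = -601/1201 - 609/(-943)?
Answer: -4415 + 6*I*sqrt(3914039161882)/1132543 ≈ -4415.0 + 10.481*I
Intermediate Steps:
l = 164666/1132543 (l = -601*1/1201 - 609*(-1/943) = -601/1201 + 609/943 = 164666/1132543 ≈ 0.14539)
sqrt((380 - 1*490) + l) - 1*4415 = sqrt((380 - 1*490) + 164666/1132543) - 1*4415 = sqrt((380 - 490) + 164666/1132543) - 4415 = sqrt(-110 + 164666/1132543) - 4415 = sqrt(-124415064/1132543) - 4415 = 6*I*sqrt(3914039161882)/1132543 - 4415 = -4415 + 6*I*sqrt(3914039161882)/1132543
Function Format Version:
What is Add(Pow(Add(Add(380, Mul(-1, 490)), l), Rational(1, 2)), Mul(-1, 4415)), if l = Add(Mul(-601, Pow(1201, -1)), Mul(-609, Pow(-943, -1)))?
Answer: Add(-4415, Mul(Rational(6, 1132543), I, Pow(3914039161882, Rational(1, 2)))) ≈ Add(-4415.0, Mul(10.481, I))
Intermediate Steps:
l = Rational(164666, 1132543) (l = Add(Mul(-601, Rational(1, 1201)), Mul(-609, Rational(-1, 943))) = Add(Rational(-601, 1201), Rational(609, 943)) = Rational(164666, 1132543) ≈ 0.14539)
Add(Pow(Add(Add(380, Mul(-1, 490)), l), Rational(1, 2)), Mul(-1, 4415)) = Add(Pow(Add(Add(380, Mul(-1, 490)), Rational(164666, 1132543)), Rational(1, 2)), Mul(-1, 4415)) = Add(Pow(Add(Add(380, -490), Rational(164666, 1132543)), Rational(1, 2)), -4415) = Add(Pow(Add(-110, Rational(164666, 1132543)), Rational(1, 2)), -4415) = Add(Pow(Rational(-124415064, 1132543), Rational(1, 2)), -4415) = Add(Mul(Rational(6, 1132543), I, Pow(3914039161882, Rational(1, 2))), -4415) = Add(-4415, Mul(Rational(6, 1132543), I, Pow(3914039161882, Rational(1, 2))))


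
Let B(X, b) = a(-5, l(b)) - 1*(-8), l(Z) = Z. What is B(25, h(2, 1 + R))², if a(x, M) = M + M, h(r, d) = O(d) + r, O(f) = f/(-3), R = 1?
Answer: 1024/9 ≈ 113.78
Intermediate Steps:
O(f) = -f/3 (O(f) = f*(-⅓) = -f/3)
h(r, d) = r - d/3 (h(r, d) = -d/3 + r = r - d/3)
a(x, M) = 2*M
B(X, b) = 8 + 2*b (B(X, b) = 2*b - 1*(-8) = 2*b + 8 = 8 + 2*b)
B(25, h(2, 1 + R))² = (8 + 2*(2 - (1 + 1)/3))² = (8 + 2*(2 - ⅓*2))² = (8 + 2*(2 - ⅔))² = (8 + 2*(4/3))² = (8 + 8/3)² = (32/3)² = 1024/9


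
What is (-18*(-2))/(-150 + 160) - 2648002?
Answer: -13239992/5 ≈ -2.6480e+6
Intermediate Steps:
(-18*(-2))/(-150 + 160) - 2648002 = 36/10 - 2648002 = 36*(⅒) - 2648002 = 18/5 - 2648002 = -13239992/5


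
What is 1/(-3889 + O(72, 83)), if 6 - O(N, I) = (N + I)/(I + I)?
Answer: -166/644733 ≈ -0.00025747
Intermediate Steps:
O(N, I) = 6 - (I + N)/(2*I) (O(N, I) = 6 - (N + I)/(I + I) = 6 - (I + N)/(2*I))
1/(-3889 + O(72, 83)) = 1/(-3889 + (½)*(-1*72 + 11*83)/83) = 1/(-3889 + (½)*(1/83)*(-72 + 913)) = 1/(-3889 + (½)*(1/83)*841) = 1/(-3889 + 841/166) = 1/(-644733/166) = -166/644733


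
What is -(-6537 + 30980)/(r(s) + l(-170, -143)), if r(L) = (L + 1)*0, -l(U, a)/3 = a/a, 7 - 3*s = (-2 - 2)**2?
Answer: 24443/3 ≈ 8147.7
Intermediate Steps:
s = -3 (s = 7/3 - (-2 - 2)**2/3 = 7/3 - 1/3*(-4)**2 = 7/3 - 1/3*16 = 7/3 - 16/3 = -3)
l(U, a) = -3 (l(U, a) = -3*a/a = -3*1 = -3)
r(L) = 0 (r(L) = (1 + L)*0 = 0)
-(-6537 + 30980)/(r(s) + l(-170, -143)) = -(-6537 + 30980)/(0 - 3) = -24443/(-3) = -24443*(-1)/3 = -1*(-24443/3) = 24443/3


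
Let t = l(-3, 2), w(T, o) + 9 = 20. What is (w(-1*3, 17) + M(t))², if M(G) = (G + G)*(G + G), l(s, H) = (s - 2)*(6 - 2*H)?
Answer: 168921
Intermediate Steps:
w(T, o) = 11 (w(T, o) = -9 + 20 = 11)
l(s, H) = (-2 + s)*(6 - 2*H)
t = -10 (t = -12 + 4*2 + 6*(-3) - 2*2*(-3) = -12 + 8 - 18 + 12 = -10)
M(G) = 4*G² (M(G) = (2*G)*(2*G) = 4*G²)
(w(-1*3, 17) + M(t))² = (11 + 4*(-10)²)² = (11 + 4*100)² = (11 + 400)² = 411² = 168921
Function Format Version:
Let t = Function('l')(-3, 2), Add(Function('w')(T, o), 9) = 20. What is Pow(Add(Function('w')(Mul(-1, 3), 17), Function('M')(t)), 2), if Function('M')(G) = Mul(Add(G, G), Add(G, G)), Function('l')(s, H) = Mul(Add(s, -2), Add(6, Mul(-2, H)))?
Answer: 168921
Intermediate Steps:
Function('w')(T, o) = 11 (Function('w')(T, o) = Add(-9, 20) = 11)
Function('l')(s, H) = Mul(Add(-2, s), Add(6, Mul(-2, H)))
t = -10 (t = Add(-12, Mul(4, 2), Mul(6, -3), Mul(-2, 2, -3)) = Add(-12, 8, -18, 12) = -10)
Function('M')(G) = Mul(4, Pow(G, 2)) (Function('M')(G) = Mul(Mul(2, G), Mul(2, G)) = Mul(4, Pow(G, 2)))
Pow(Add(Function('w')(Mul(-1, 3), 17), Function('M')(t)), 2) = Pow(Add(11, Mul(4, Pow(-10, 2))), 2) = Pow(Add(11, Mul(4, 100)), 2) = Pow(Add(11, 400), 2) = Pow(411, 2) = 168921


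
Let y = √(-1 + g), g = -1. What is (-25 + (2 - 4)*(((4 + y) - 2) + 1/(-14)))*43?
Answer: -8686/7 - 86*I*√2 ≈ -1240.9 - 121.62*I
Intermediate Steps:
y = I*√2 (y = √(-1 - 1) = √(-2) = I*√2 ≈ 1.4142*I)
(-25 + (2 - 4)*(((4 + y) - 2) + 1/(-14)))*43 = (-25 + (2 - 4)*(((4 + I*√2) - 2) + 1/(-14)))*43 = (-25 - 2*((2 + I*√2) - 1/14))*43 = (-25 - 2*(27/14 + I*√2))*43 = (-25 + (-27/7 - 2*I*√2))*43 = (-202/7 - 2*I*√2)*43 = -8686/7 - 86*I*√2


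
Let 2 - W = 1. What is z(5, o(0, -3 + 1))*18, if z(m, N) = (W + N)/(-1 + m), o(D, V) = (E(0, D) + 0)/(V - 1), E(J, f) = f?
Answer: 9/2 ≈ 4.5000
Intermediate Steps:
W = 1 (W = 2 - 1*1 = 2 - 1 = 1)
o(D, V) = D/(-1 + V) (o(D, V) = (D + 0)/(V - 1) = D/(-1 + V))
z(m, N) = (1 + N)/(-1 + m)
z(5, o(0, -3 + 1))*18 = ((1 + 0/(-1 + (-3 + 1)))/(-1 + 5))*18 = ((1 + 0/(-1 - 2))/4)*18 = ((1 + 0/(-3))/4)*18 = ((1 + 0*(-⅓))/4)*18 = ((1 + 0)/4)*18 = ((¼)*1)*18 = (¼)*18 = 9/2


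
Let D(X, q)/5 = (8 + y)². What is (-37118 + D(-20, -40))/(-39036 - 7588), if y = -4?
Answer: 18519/23312 ≈ 0.79440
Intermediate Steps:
D(X, q) = 80 (D(X, q) = 5*(8 - 4)² = 5*4² = 5*16 = 80)
(-37118 + D(-20, -40))/(-39036 - 7588) = (-37118 + 80)/(-39036 - 7588) = -37038/(-46624) = -37038*(-1/46624) = 18519/23312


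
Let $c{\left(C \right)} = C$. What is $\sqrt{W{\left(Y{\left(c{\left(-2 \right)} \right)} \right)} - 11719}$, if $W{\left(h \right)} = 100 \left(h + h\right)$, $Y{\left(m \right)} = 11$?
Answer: $i \sqrt{9519} \approx 97.565 i$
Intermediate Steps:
$W{\left(h \right)} = 200 h$ ($W{\left(h \right)} = 100 \cdot 2 h = 200 h$)
$\sqrt{W{\left(Y{\left(c{\left(-2 \right)} \right)} \right)} - 11719} = \sqrt{200 \cdot 11 - 11719} = \sqrt{2200 - 11719} = \sqrt{-9519} = i \sqrt{9519}$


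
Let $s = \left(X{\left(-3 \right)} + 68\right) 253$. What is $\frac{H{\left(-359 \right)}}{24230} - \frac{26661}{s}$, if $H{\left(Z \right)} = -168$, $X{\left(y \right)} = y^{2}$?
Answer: $- \frac{324634419}{236012315} \approx -1.3755$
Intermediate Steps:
$s = 19481$ ($s = \left(\left(-3\right)^{2} + 68\right) 253 = \left(9 + 68\right) 253 = 77 \cdot 253 = 19481$)
$\frac{H{\left(-359 \right)}}{24230} - \frac{26661}{s} = - \frac{168}{24230} - \frac{26661}{19481} = \left(-168\right) \frac{1}{24230} - \frac{26661}{19481} = - \frac{84}{12115} - \frac{26661}{19481} = - \frac{324634419}{236012315}$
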